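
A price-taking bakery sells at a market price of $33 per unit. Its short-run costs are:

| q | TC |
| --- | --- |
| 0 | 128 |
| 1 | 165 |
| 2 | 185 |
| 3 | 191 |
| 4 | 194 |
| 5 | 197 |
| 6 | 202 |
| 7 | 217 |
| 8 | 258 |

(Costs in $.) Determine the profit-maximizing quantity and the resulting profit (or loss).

q = 7; profit = $14

Tabulate TR − TC: q=0: -128; q=1: -132; q=2: -119; q=3: -92; q=4: -62; q=5: -32; q=6: -4; q=7: 14; q=8: 6.
Profit is maximized at q = 7. AVC there is 89/7 = $12.71 ≤ P, so producing beats shutting down (which would give -$128).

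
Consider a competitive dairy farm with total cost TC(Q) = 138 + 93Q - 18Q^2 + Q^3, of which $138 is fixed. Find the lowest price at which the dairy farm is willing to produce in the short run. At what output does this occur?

$12 per unit, at Q = 9

The firm shuts down when price falls below the minimum of average variable cost. AVC = VC/Q = 93 - 18Q + Q^2.
At the minimum of AVC, MC = AVC. MC = 93 - 36Q + 3Q^2; setting MC = AVC gives 2Q^2 - 18Q = 0, so Q = 9. min AVC = 12.
So the shutdown price is $12.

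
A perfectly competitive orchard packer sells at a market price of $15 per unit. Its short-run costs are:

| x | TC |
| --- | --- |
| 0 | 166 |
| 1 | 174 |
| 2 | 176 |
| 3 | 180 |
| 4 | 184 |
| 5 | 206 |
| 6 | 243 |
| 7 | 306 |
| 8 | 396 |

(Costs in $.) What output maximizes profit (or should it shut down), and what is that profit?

Profit at each row (π = 15x − TC): x=0: -166; x=1: -159; x=2: -146; x=3: -135; x=4: -124; x=5: -131; x=6: -153; x=7: -201; x=8: -276.
Profit is maximized at x = 4. AVC there is 18/4 = $4.50 ≤ P, so producing beats shutting down (which would give -$166).

x = 4; profit = -$124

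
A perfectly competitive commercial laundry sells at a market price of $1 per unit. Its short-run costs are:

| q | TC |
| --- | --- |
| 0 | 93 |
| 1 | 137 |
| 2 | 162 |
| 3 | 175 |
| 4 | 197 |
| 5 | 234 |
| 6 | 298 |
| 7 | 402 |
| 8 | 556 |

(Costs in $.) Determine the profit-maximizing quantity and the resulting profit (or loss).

q = 0 (shut down); profit = -$93

Profit at each row (π = 1q − TC): q=0: -93; q=1: -136; q=2: -160; q=3: -172; q=4: -193; q=5: -229; q=6: -292; q=7: -395; q=8: -548.
Profit is highest at q = 0. Equivalently, the lowest AVC in the table is 104/4 ≈ $26 at q = 4, and P = $1 falls below it — price never covers variable cost, so the firm shuts down and loses only its fixed cost.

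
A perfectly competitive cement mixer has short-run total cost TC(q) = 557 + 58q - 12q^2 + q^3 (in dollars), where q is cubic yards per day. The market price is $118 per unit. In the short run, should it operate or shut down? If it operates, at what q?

Produce at q = 10

Variable cost is VC = 58q - 12q^2 + q^3, so AVC = VC/q = 58 - 12q + q^2 and MC = dTC/dq = 58 - 24q + 3q^2.
The AVC parabola has its vertex at q = 12/2 = 6, where AVC = 58 - 12·6 + 6^2 = $22.
Because $118 ≥ $22, revenue can cover variable cost; the firm operates.
P = MC gives -60 - 24q + 3q^2 = 0, with roots -2 and 10. Take the larger (rising MC): q* = 10.
Check: AVC at q = 10 is $38 ≤ P, so revenue covers variable cost.
Profit = P·q − TC = 118·10 − 937 = $243.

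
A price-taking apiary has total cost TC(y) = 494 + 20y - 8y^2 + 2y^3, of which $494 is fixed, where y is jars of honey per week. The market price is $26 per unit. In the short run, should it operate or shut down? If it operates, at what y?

Produce at y = 3

Strip out fixed cost: VC = 20y - 8y^2 + 2y^3. Then AVC = 20 - 8y + 2y^2 and MC = 20 - 16y + 6y^2.
The AVC parabola has its vertex at y = 8/4 = 2, where AVC = 20 - 8·2 + 2·2^2 = $12.
Because $26 ≥ $12, revenue can cover variable cost; the firm operates.
Set P = MC: 26 = 20 - 16y + 6y^2 → -6 - 16y + 6y^2 = 0. The roots are y = -1/3 and y = 3; the profit-maximizing output is on the rising part of MC, so y* = 3.
Check: AVC at y = 3 is $14 ≤ P, so revenue covers variable cost.
Profit = P·y − TC = 26·3 − 536 = -$458, a loss, but smaller than the $494 fixed cost the firm would lose by shutting down.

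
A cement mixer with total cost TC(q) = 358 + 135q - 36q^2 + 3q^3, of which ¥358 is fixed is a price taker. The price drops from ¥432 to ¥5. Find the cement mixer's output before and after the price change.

Output falls from 11 to 0 (the firm shuts down)

AVC = 135 - 36q + 3q^2, minimized at q = 6 where min AVC = ¥27. MC = 135 - 72q + 9q^2.
With P = ¥432 above the shutdown price, P = MC gives q = 11.
At P = ¥5 < min AVC = ¥27, price no longer covers variable cost at any output, so the firm shuts down: q = 0.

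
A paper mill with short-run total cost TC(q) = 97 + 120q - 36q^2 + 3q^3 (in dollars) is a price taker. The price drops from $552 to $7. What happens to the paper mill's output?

Output falls from 12 to 0 (the firm shuts down)

AVC = 120 - 36q + 3q^2, minimized at q = 6 where min AVC = $12. MC = 120 - 72q + 9q^2.
At P = $552 ≥ min AVC, set P = MC on the rising branch: q = 12.
At P = $7 < min AVC = $12, price no longer covers variable cost at any output, so the firm shuts down: q = 0.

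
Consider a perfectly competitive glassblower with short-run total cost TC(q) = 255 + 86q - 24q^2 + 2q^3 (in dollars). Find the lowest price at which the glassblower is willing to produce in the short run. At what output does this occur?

$14 per unit, at q = 6

The firm shuts down when price falls below the minimum of average variable cost. AVC = VC/q = 86 - 24q + 2q^2.
dAVC/dq = -24 + 4q = 0 gives q = 6. min AVC = 86 - 24·6 + 2·6^2 = 14.
So the shutdown price is $14.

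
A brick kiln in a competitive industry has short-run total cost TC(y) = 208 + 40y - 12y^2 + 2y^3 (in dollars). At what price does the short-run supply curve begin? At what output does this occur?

The firm shuts down when price falls below the minimum of average variable cost. AVC = VC/y = 40 - 12y + 2y^2.
dAVC/dy = -12 + 4y = 0 gives y = 3. min AVC = 40 - 12·3 + 2·3^2 = 22.
The firm shuts down for any P below $22.

$22 per unit, at y = 3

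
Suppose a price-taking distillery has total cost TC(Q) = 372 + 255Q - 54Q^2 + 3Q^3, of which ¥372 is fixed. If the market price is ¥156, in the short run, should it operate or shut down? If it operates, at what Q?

From TC, MC = TC'(Q) = 255 - 108Q + 9Q^2 and AVC = VC/Q = 255 - 54Q + 3Q^2.
AVC is minimized where dAVC/dQ = -54 + 6Q = 0, at Q = 9; min AVC = 255 - 54·9 + 3·9^2 = ¥12.
Because ¥156 ≥ ¥12, revenue can cover variable cost; the firm operates.
Set P = MC: 156 = 255 - 108Q + 9Q^2 → 99 - 108Q + 9Q^2 = 0. The roots are Q = 1 and Q = 11; the profit-maximizing output is on the rising part of MC, so Q* = 11.
Check: AVC at Q = 11 is ¥24 ≤ P, so revenue covers variable cost.
Profit = P·Q − TC = 156·11 − 636 = ¥1080.

Produce at Q = 11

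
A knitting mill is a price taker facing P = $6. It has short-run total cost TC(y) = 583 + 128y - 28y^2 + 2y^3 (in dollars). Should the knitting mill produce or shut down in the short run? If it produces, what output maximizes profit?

From TC, MC = TC'(y) = 128 - 56y + 6y^2 and AVC = VC/y = 128 - 28y + 2y^2.
The AVC parabola has its vertex at y = 28/4 = 7, where AVC = 128 - 28·7 + 2·7^2 = $30.
With P < min AVC ($6 < $30), every unit sold adds to the loss.
Shutting down limits the loss to fixed cost, $583.

Shut down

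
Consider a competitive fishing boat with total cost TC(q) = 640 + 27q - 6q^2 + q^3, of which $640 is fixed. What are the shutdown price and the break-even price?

Shutdown price = $18; break-even price = $123

AVC = 27 - 6q + q^2; minimized at q = 3, giving min AVC = $18. That is the shutdown price.
ATC = 640/q + 27 - 6q + q^2. Setting dATC/dq = −640/q^2 − 6 + 2q = 0 gives q = 8 (since 2·8^3 − 6·8^2 = 640).
min ATC = 640/8 + 27 − 6·8 + 8^2 = $123. That is the break-even price.
Between these two prices the firm operates at a loss; above $123 it earns a profit.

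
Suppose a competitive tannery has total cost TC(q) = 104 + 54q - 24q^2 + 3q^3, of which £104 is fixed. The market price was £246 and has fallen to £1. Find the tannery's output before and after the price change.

Output falls from 8 to 0 (the firm shuts down)

AVC = 54 - 24q + 3q^2, minimized at q = 4 where min AVC = £6. MC = 54 - 48q + 9q^2.
With P = £246 above the shutdown price, P = MC gives q = 8.
At P = £1 < min AVC = £6, price no longer covers variable cost at any output, so the firm shuts down: q = 0.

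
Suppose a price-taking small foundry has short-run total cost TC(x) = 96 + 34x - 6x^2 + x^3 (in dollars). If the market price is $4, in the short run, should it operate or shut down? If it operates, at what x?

Shut down

From TC, MC = TC'(x) = 34 - 12x + 3x^2 and AVC = VC/x = 34 - 6x + x^2.
AVC is minimized where dAVC/dx = -6 + 2x = 0, at x = 3; min AVC = 34 - 6·3 + 3^2 = $25.
P = $4 lies below min AVC = $25; no output level covers variable cost.
The firm minimizes its loss by shutting down and losing only its fixed cost of $96.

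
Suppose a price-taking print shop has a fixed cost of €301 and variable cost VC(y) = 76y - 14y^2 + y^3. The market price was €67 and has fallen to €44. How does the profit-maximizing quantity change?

Output falls from 9 to 8

MC = 76 - 28y + 3y^2; the shutdown threshold is min AVC = €27 (at y = 7).
With P = €67 above the shutdown price, P = MC gives y = 9.
At P = €44 ≥ min AVC, set P = MC: y = 8. The firm stays open but cuts output.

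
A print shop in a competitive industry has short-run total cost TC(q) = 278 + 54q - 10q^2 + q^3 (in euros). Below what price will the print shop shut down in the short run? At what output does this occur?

The firm shuts down when price falls below the minimum of average variable cost. AVC = VC/q = 54 - 10q + q^2.
dAVC/dq = -10 + 2q = 0 gives q = 5. min AVC = 54 - 10·5 + 5^2 = 29.
So the shutdown price is €29.

€29 per unit, at q = 5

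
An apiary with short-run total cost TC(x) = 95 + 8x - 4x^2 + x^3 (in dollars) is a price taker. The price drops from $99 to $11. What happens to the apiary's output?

AVC = 8 - 4x + x^2, minimized at x = 2 where min AVC = $4. MC = 8 - 8x + 3x^2.
At P = $99 ≥ min AVC, set P = MC on the rising branch: x = 7.
At P = $11 ≥ min AVC, set P = MC: x = 3. The firm stays open but cuts output.

Output falls from 7 to 3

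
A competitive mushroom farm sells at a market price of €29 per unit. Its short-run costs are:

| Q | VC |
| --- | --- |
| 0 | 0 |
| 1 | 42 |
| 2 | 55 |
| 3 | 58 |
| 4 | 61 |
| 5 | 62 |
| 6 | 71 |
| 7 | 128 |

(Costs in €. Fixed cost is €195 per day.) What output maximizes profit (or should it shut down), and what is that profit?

Profit at each row (π = 29Q − TC): Q=0: -195; Q=1: -208; Q=2: -192; Q=3: -166; Q=4: -140; Q=5: -112; Q=6: -92; Q=7: -120.
Profit is maximized at Q = 6. AVC there is 71/6 = €11.83 ≤ P, so producing beats shutting down (which would give -€195).

Q = 6; profit = -€92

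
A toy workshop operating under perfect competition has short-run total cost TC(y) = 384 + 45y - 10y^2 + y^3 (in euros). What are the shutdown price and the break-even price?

Shutdown price = €20; break-even price = €77

AVC = 45 - 10y + y^2; minimized at y = 5, giving min AVC = €20. That is the shutdown price.
ATC = 384/y + 45 - 10y + y^2. Setting dATC/dy = −384/y^2 − 10 + 2y = 0 gives y = 8 (since 2·8^3 − 10·8^2 = 384).
min ATC = 384/8 + 45 − 10·8 + 8^2 = €77. That is the break-even price.
For €20 ≤ P < €77 the firm produces at a loss; below €20 it shuts down.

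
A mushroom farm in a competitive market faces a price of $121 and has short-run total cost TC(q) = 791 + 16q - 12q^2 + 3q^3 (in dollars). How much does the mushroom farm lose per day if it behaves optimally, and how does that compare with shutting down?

Profit = -$341 at q = 5

AVC = 16 - 12q + 3q^2 has its minimum $4 at q = 2; price $121 clears that bar, so the firm operates.
With MC = 16 - 24q + 9q^2, P = MC on the upward-sloping part at q* = 5.
TR = 121·5 = 605. TC = 791 + 155 = 946. Profit = 605 − 946 = -$341.
That loss of $341 beats the $791 the firm would lose by shutting down; producing recovers $450 of fixed cost.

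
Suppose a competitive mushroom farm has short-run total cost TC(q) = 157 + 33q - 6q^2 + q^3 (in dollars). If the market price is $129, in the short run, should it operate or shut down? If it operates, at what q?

Produce at q = 8

Variable cost is VC = 33q - 6q^2 + q^3, so AVC = VC/q = 33 - 6q + q^2 and MC = dTC/dq = 33 - 12q + 3q^2.
AVC hits its minimum where MC = AVC, at q = 3, giving min AVC = 33 - 6·3 + 3^2 = $24.
Because $129 ≥ $24, revenue can cover variable cost; the firm operates.
P = MC gives -96 - 12q + 3q^2 = 0, with roots -4 and 8. Take the larger (rising MC): q* = 8.
Check: AVC at q = 8 is $49 ≤ P, so revenue covers variable cost.
Profit = P·q − TC = 129·8 − 549 = $483.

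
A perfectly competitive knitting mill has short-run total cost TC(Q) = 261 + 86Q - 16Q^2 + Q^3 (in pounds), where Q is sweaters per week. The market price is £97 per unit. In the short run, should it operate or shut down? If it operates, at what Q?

Strip out fixed cost: VC = 86Q - 16Q^2 + Q^3. Then AVC = 86 - 16Q + Q^2 and MC = 86 - 32Q + 3Q^2.
The AVC parabola has its vertex at Q = 16/2 = 8, where AVC = 86 - 16·8 + 8^2 = £22.
P = £97 exceeds min AVC = £22, so the firm stays open.
P = MC gives -11 - 32Q + 3Q^2 = 0, with roots -1/3 and 11. Take the larger (rising MC): Q* = 11.
Check: AVC at Q = 11 is £31 ≤ P, so revenue covers variable cost.
Profit = P·Q − TC = 97·11 − 602 = £465.

Produce at Q = 11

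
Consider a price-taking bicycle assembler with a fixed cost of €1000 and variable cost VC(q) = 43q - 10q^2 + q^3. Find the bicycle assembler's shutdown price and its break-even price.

Shutdown price = €18; break-even price = €143

AVC = 43 - 10q + q^2; minimized at q = 5, giving min AVC = €18. That is the shutdown price.
ATC = 1000/q + 43 - 10q + q^2. Setting dATC/dq = −1000/q^2 − 10 + 2q = 0 gives q = 10 (since 2·10^3 − 10·10^2 = 1000).
min ATC = 1000/10 + 43 − 10·10 + 10^2 = €143. That is the break-even price.
Between these two prices the firm operates at a loss; above €143 it earns a profit.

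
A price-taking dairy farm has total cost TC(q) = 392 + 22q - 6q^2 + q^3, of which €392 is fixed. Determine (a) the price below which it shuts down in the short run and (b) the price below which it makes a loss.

Shutdown price = €13; break-even price = €85

AVC = 22 - 6q + q^2; minimized at q = 3, giving min AVC = €13. That is the shutdown price.
ATC = 392/q + 22 - 6q + q^2. Setting dATC/dq = −392/q^2 − 6 + 2q = 0 gives q = 7 (since 2·7^3 − 6·7^2 = 392).
min ATC = 392/7 + 22 − 6·7 + 7^2 = €85. That is the break-even price.
Between these two prices the firm operates at a loss; above €85 it earns a profit.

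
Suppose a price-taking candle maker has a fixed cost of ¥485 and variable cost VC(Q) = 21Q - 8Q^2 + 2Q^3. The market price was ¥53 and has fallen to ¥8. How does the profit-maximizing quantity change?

AVC = 21 - 8Q + 2Q^2, minimized at Q = 2 where min AVC = ¥13. MC = 21 - 16Q + 6Q^2.
At P = ¥53 ≥ min AVC, set P = MC on the rising branch: Q = 4.
At P = ¥8 < min AVC = ¥13, price no longer covers variable cost at any output, so the firm shuts down: Q = 0.

Output falls from 4 to 0 (the firm shuts down)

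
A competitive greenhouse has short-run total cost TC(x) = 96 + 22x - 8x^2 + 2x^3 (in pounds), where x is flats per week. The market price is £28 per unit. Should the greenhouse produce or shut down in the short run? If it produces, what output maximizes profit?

From TC, MC = TC'(x) = 22 - 16x + 6x^2 and AVC = VC/x = 22 - 8x + 2x^2.
AVC is minimized where dAVC/dx = -8 + 4x = 0, at x = 2; min AVC = 22 - 8·2 + 2·2^2 = £14.
Since P = £28 ≥ min AVC = £14, price covers variable cost and the firm should produce.
Set P = MC: 28 = 22 - 16x + 6x^2 → -6 - 16x + 6x^2 = 0. The roots are x = -1/3 and x = 3; the profit-maximizing output is on the rising part of MC, so x* = 3.
Check: AVC at x = 3 is £16 ≤ P, so revenue covers variable cost.
Profit = P·x − TC = 28·3 − 144 = -£60, a loss, but smaller than the £96 fixed cost the firm would lose by shutting down.

Produce at x = 3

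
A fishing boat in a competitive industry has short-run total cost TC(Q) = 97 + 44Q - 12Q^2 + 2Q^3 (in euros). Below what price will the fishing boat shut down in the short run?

The firm shuts down when price falls below the minimum of average variable cost. AVC = VC/Q = 44 - 12Q + 2Q^2.
dAVC/dQ = -12 + 4Q = 0 gives Q = 3. min AVC = 44 - 12·3 + 2·3^2 = 26.
So the shutdown price is €26.

€26 per unit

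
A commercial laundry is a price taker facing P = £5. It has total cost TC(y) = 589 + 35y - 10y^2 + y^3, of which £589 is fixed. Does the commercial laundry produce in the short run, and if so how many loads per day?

Shut down

From TC, MC = TC'(y) = 35 - 20y + 3y^2 and AVC = VC/y = 35 - 10y + y^2.
AVC hits its minimum where MC = AVC, at y = 5, giving min AVC = 35 - 10·5 + 5^2 = £10.
P = £5 lies below min AVC = £10; no output level covers variable cost.
The firm minimizes its loss by shutting down and losing only its fixed cost of £589.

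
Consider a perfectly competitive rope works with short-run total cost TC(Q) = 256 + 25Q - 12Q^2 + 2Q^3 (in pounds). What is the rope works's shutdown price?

Short-run supply begins at min AVC. From VC = 25Q - 12Q^2 + 2Q^3, AVC = 25 - 12Q + 2Q^2.
dAVC/dQ = -12 + 4Q = 0 gives Q = 3. min AVC = 25 - 12·3 + 2·3^2 = 7.
The firm shuts down for any P below £7.

£7 per unit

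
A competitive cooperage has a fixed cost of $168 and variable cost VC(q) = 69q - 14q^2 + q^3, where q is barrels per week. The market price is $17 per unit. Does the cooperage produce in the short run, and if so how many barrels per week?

Shut down

Variable cost is VC = 69q - 14q^2 + q^3, so AVC = VC/q = 69 - 14q + q^2 and MC = dTC/dq = 69 - 28q + 3q^2.
AVC hits its minimum where MC = AVC, at q = 7, giving min AVC = 69 - 14·7 + 7^2 = $20.
Since P = $17 < min AVC = $20, price fails to cover variable cost at any output.
The firm minimizes its loss by shutting down and losing only its fixed cost of $168.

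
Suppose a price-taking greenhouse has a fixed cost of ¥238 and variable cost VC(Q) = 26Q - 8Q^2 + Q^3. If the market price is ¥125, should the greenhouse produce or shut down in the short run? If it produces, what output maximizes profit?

Produce at Q = 9

From TC, MC = TC'(Q) = 26 - 16Q + 3Q^2 and AVC = VC/Q = 26 - 8Q + Q^2.
The AVC parabola has its vertex at Q = 8/2 = 4, where AVC = 26 - 8·4 + 4^2 = ¥10.
P = ¥125 exceeds min AVC = ¥10, so the firm stays open.
Set P = MC: 125 = 26 - 16Q + 3Q^2 → -99 - 16Q + 3Q^2 = 0. The roots are Q = -11/3 and Q = 9; the profit-maximizing output is on the rising part of MC, so Q* = 9.
Check: AVC at Q = 9 is ¥35 ≤ P, so revenue covers variable cost.
Profit = P·Q − TC = 125·9 − 553 = ¥572.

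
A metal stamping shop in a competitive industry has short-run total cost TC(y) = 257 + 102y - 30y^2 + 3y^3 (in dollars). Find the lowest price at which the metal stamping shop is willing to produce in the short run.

The shutdown price is the minimum of AVC. VC = 102y - 30y^2 + 3y^3, so AVC = 102 - 30y + 3y^2.
dAVC/dy = -30 + 6y = 0 gives y = 5. min AVC = 102 - 30·5 + 3·5^2 = 27.
The firm shuts down for any P below $27.

$27 per unit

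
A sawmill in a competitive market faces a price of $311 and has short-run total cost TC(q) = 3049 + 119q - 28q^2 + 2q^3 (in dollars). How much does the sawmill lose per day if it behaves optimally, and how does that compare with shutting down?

Profit = -$169 at q = 12

AVC = 119 - 28q + 2q^2 has its minimum $21 at q = 7; price $311 clears that bar, so the firm operates.
With MC = 119 - 56q + 6q^2, P = MC on the upward-sloping part at q* = 12.
TR = 311·12 = 3732. TC = 3049 + 852 = 3901. Profit = 3732 − 3901 = -$169.
By producing, the firm covers all variable cost plus $2880 of fixed cost; shutting down would lose the full $3049.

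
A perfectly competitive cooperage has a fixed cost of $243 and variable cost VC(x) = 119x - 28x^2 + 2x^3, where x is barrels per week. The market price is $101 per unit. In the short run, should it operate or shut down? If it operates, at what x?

Produce at x = 9

From TC, MC = TC'(x) = 119 - 56x + 6x^2 and AVC = VC/x = 119 - 28x + 2x^2.
The AVC parabola has its vertex at x = 28/4 = 7, where AVC = 119 - 28·7 + 2·7^2 = $21.
Since P = $101 ≥ min AVC = $21, price covers variable cost and the firm should produce.
Solving P = MC: 18 - 56x + 6x^2 = 0 ⇒ x = 1/3 or 9. On the upward-sloping branch, x* = 9.
Check: AVC at x = 9 is $29 ≤ P, so revenue covers variable cost.
Profit = P·x − TC = 101·9 − 504 = $405.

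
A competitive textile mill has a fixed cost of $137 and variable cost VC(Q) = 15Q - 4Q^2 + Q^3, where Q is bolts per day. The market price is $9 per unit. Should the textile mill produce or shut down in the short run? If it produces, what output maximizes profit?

Variable cost is VC = 15Q - 4Q^2 + Q^3, so AVC = VC/Q = 15 - 4Q + Q^2 and MC = dTC/dQ = 15 - 8Q + 3Q^2.
AVC is minimized where dAVC/dQ = -4 + 2Q = 0, at Q = 2; min AVC = 15 - 4·2 + 2^2 = $11.
P = $9 lies below min AVC = $11; no output level covers variable cost.
Best response: produce nothing and absorb the $137 fixed cost.

Shut down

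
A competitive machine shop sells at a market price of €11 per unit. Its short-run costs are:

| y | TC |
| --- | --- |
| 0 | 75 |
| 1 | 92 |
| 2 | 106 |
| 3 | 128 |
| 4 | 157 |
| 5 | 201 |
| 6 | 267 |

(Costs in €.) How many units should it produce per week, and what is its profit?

Tabulate TR − TC: y=0: -75; y=1: -81; y=2: -84; y=3: -95; y=4: -113; y=5: -146; y=6: -201.
Profit is highest at y = 0. Equivalently, the lowest AVC in the table is 31/2 ≈ €15.50 at y = 2, and P = €11 falls below it — price never covers variable cost, so the firm shuts down and loses only its fixed cost.

y = 0 (shut down); profit = -€75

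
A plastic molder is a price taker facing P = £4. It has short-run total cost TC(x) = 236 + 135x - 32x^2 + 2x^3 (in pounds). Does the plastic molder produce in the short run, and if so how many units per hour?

Variable cost is VC = 135x - 32x^2 + 2x^3, so AVC = VC/x = 135 - 32x + 2x^2 and MC = dTC/dx = 135 - 64x + 6x^2.
The AVC parabola has its vertex at x = 32/4 = 8, where AVC = 135 - 32·8 + 2·8^2 = £7.
Since P = £4 < min AVC = £7, price fails to cover variable cost at any output.
Shutting down limits the loss to fixed cost, £236.

Shut down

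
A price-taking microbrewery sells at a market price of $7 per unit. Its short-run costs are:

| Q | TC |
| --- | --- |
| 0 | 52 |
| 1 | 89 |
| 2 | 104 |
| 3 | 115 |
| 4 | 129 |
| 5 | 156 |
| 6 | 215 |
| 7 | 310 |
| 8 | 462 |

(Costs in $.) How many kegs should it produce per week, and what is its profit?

Q = 0 (shut down); profit = -$52

Compute π = P·Q − TC at each output: Q=0: -52; Q=1: -82; Q=2: -90; Q=3: -94; Q=4: -101; Q=5: -121; Q=6: -173; Q=7: -261; Q=8: -406.
Profit is highest at Q = 0. Equivalently, the lowest AVC in the table is 77/4 ≈ $19.25 at Q = 4, and P = $7 falls below it — price never covers variable cost, so the firm shuts down and loses only its fixed cost.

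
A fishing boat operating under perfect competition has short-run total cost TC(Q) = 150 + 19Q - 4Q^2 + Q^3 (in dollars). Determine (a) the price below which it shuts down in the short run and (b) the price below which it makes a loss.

Shutdown price = $15; break-even price = $54

AVC = 19 - 4Q + Q^2; minimized at Q = 2, giving min AVC = $15. That is the shutdown price.
ATC = 150/Q + 19 - 4Q + Q^2. Setting dATC/dQ = −150/Q^2 − 4 + 2Q = 0 gives Q = 5 (since 2·5^3 − 4·5^2 = 150).
min ATC = 150/5 + 19 − 4·5 + 5^2 = $54. That is the break-even price.
Between these two prices the firm operates at a loss; above $54 it earns a profit.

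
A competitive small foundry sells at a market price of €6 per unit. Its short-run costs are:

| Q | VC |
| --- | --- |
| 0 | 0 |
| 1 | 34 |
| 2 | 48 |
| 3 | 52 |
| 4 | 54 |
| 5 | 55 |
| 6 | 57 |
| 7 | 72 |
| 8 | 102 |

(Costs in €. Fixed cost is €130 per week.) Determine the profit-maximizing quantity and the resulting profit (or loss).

Compute π = P·Q − TC at each output: Q=0: -130; Q=1: -158; Q=2: -166; Q=3: -164; Q=4: -160; Q=5: -155; Q=6: -151; Q=7: -160; Q=8: -184.
Profit is highest at Q = 0. Equivalently, the lowest AVC in the table is 57/6 ≈ €9.50 at Q = 6, and P = €6 falls below it — price never covers variable cost, so the firm shuts down and loses only its fixed cost.

Q = 0 (shut down); profit = -€130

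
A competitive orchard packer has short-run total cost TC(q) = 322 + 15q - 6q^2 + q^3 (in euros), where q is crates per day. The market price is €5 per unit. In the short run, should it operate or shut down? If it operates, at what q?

From TC, MC = TC'(q) = 15 - 12q + 3q^2 and AVC = VC/q = 15 - 6q + q^2.
The AVC parabola has its vertex at q = 6/2 = 3, where AVC = 15 - 6·3 + 3^2 = €6.
With P < min AVC (€5 < €6), every unit sold adds to the loss.
Shutting down limits the loss to fixed cost, €322.

Shut down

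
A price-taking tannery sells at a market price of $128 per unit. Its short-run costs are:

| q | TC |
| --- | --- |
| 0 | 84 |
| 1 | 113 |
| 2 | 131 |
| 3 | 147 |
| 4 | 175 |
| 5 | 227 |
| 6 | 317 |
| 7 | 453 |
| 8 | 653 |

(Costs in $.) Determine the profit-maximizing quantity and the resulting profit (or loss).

q = 6; profit = $451

Profit at each row (π = 128q − TC): q=0: -84; q=1: 15; q=2: 125; q=3: 237; q=4: 337; q=5: 413; q=6: 451; q=7: 443; q=8: 371.
Profit is maximized at q = 6. AVC there is 233/6 = $38.83 ≤ P, so producing beats shutting down (which would give -$84).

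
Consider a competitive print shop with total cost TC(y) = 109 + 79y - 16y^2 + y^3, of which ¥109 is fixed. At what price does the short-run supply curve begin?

The firm shuts down when price falls below the minimum of average variable cost. AVC = VC/y = 79 - 16y + y^2.
dAVC/dy = -16 + 2y = 0 gives y = 8. min AVC = 79 - 16·8 + 8^2 = 15.
For P < ¥15 the firm produces nothing.

¥15 per unit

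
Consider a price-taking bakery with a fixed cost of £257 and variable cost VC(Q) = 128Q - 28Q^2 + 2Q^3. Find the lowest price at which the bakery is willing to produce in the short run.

£30 per unit

The firm shuts down when price falls below the minimum of average variable cost. AVC = VC/Q = 128 - 28Q + 2Q^2.
dAVC/dQ = -28 + 4Q = 0 gives Q = 7. min AVC = 128 - 28·7 + 2·7^2 = 30.
The firm shuts down for any P below £30.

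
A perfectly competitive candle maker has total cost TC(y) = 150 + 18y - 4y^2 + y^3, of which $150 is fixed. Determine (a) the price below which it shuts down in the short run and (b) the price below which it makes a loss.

Shutdown price = $14; break-even price = $53

AVC = 18 - 4y + y^2; minimized at y = 2, giving min AVC = $14. That is the shutdown price.
ATC = 150/y + 18 - 4y + y^2. Setting dATC/dy = −150/y^2 − 4 + 2y = 0 gives y = 5 (since 2·5^3 − 4·5^2 = 150).
min ATC = 150/5 + 18 − 4·5 + 5^2 = $53. That is the break-even price.
Between these two prices the firm operates at a loss; above $53 it earns a profit.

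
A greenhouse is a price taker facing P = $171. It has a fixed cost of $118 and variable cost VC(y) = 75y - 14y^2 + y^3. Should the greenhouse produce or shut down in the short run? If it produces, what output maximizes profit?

Strip out fixed cost: VC = 75y - 14y^2 + y^3. Then AVC = 75 - 14y + y^2 and MC = 75 - 28y + 3y^2.
The AVC parabola has its vertex at y = 14/2 = 7, where AVC = 75 - 14·7 + 7^2 = $26.
Since P = $171 ≥ min AVC = $26, price covers variable cost and the firm should produce.
Solving P = MC: -96 - 28y + 3y^2 = 0 ⇒ y = -8/3 or 12. On the upward-sloping branch, y* = 12.
Check: AVC at y = 12 is $51 ≤ P, so revenue covers variable cost.
Profit = P·y − TC = 171·12 − 730 = $1322.

Produce at y = 12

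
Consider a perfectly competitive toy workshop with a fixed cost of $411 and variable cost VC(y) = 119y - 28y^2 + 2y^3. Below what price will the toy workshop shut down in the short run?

Short-run supply begins at min AVC. From VC = 119y - 28y^2 + 2y^3, AVC = 119 - 28y + 2y^2.
dAVC/dy = -28 + 4y = 0 gives y = 7. min AVC = 119 - 28·7 + 2·7^2 = 21.
For P < $21 the firm produces nothing.

$21 per unit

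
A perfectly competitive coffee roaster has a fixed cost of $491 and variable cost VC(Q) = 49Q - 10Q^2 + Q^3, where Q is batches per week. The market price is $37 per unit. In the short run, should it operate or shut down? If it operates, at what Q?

Strip out fixed cost: VC = 49Q - 10Q^2 + Q^3. Then AVC = 49 - 10Q + Q^2 and MC = 49 - 20Q + 3Q^2.
The AVC parabola has its vertex at Q = 10/2 = 5, where AVC = 49 - 10·5 + 5^2 = $24.
Because $37 ≥ $24, revenue can cover variable cost; the firm operates.
P = MC gives 12 - 20Q + 3Q^2 = 0, with roots 2/3 and 6. Take the larger (rising MC): Q* = 6.
Check: AVC at Q = 6 is $25 ≤ P, so revenue covers variable cost.
Profit = P·Q − TC = 37·6 − 641 = -$419, a loss, but smaller than the $491 fixed cost the firm would lose by shutting down.

Produce at Q = 6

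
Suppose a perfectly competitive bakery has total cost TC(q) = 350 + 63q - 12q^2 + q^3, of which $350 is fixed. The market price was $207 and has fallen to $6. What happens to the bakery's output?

AVC = 63 - 12q + q^2, minimized at q = 6 where min AVC = $27. MC = 63 - 24q + 3q^2.
At P = $207 ≥ min AVC, set P = MC on the rising branch: q = 12.
At P = $6 < min AVC = $27, price no longer covers variable cost at any output, so the firm shuts down: q = 0.

Output falls from 12 to 0 (the firm shuts down)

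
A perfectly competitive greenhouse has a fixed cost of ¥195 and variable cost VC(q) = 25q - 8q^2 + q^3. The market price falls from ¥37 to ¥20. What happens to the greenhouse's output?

AVC = 25 - 8q + q^2, minimized at q = 4 where min AVC = ¥9. MC = 25 - 16q + 3q^2.
At P = ¥37 ≥ min AVC, set P = MC on the rising branch: q = 6.
At P = ¥20 ≥ min AVC, set P = MC: q = 5. The firm stays open but cuts output.

Output falls from 6 to 5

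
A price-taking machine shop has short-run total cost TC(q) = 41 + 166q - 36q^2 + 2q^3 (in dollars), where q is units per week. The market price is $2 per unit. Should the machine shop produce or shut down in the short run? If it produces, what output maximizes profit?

Strip out fixed cost: VC = 166q - 36q^2 + 2q^3. Then AVC = 166 - 36q + 2q^2 and MC = 166 - 72q + 6q^2.
The AVC parabola has its vertex at q = 36/4 = 9, where AVC = 166 - 36·9 + 2·9^2 = $4.
P = $2 lies below min AVC = $4; no output level covers variable cost.
The firm minimizes its loss by shutting down and losing only its fixed cost of $41.

Shut down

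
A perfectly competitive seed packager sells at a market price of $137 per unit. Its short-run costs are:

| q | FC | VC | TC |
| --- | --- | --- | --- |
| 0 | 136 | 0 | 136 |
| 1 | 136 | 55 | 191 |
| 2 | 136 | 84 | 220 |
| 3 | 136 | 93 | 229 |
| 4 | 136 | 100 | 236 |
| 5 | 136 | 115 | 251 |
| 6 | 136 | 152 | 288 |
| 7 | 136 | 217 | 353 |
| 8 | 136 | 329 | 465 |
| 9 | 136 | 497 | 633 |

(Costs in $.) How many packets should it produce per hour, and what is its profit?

Tabulate TR − TC: q=0: -136; q=1: -54; q=2: 54; q=3: 182; q=4: 312; q=5: 434; q=6: 534; q=7: 606; q=8: 631; q=9: 600.
Profit is maximized at q = 8. AVC there is 329/8 = $41.12 ≤ P, so producing beats shutting down (which would give -$136).

q = 8; profit = $631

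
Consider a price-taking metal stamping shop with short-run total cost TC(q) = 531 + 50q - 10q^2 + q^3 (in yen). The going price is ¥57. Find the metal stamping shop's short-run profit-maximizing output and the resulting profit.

AVC = 50 - 10q + q^2 has its minimum ¥25 at q = 5; price ¥57 clears that bar, so the firm operates.
MC = 50 - 20q + 3q^2. Setting P = MC and taking the root on the rising branch gives q* = 7.
TR = 57·7 = 399. TC = 531 + 203 = 734. Profit = 399 − 734 = -¥335.
By producing, the firm covers all variable cost plus ¥196 of fixed cost; shutting down would lose the full ¥531.

Profit = -¥335 at q = 7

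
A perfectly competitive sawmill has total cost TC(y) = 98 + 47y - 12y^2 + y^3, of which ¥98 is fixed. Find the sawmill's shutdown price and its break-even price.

Shutdown price = ¥11; break-even price = ¥26

AVC = 47 - 12y + y^2; minimized at y = 6, giving min AVC = ¥11. That is the shutdown price.
ATC = 98/y + 47 - 12y + y^2. Setting dATC/dy = −98/y^2 − 12 + 2y = 0 gives y = 7 (since 2·7^3 − 12·7^2 = 98).
min ATC = 98/7 + 47 − 12·7 + 7^2 = ¥26. That is the break-even price.
For ¥11 ≤ P < ¥26 the firm produces at a loss; below ¥11 it shuts down.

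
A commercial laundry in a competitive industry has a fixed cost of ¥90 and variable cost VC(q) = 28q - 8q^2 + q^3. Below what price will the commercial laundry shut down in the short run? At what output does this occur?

The firm shuts down when price falls below the minimum of average variable cost. AVC = VC/q = 28 - 8q + q^2.
At the minimum of AVC, MC = AVC. MC = 28 - 16q + 3q^2; setting MC = AVC gives 2q^2 - 8q = 0, so q = 4. min AVC = 12.
So the shutdown price is ¥12.

¥12 per unit, at q = 4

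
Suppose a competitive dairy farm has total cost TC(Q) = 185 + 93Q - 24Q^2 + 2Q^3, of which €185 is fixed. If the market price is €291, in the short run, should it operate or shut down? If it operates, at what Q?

Variable cost is VC = 93Q - 24Q^2 + 2Q^3, so AVC = VC/Q = 93 - 24Q + 2Q^2 and MC = dTC/dQ = 93 - 48Q + 6Q^2.
AVC is minimized where dAVC/dQ = -24 + 4Q = 0, at Q = 6; min AVC = 93 - 24·6 + 2·6^2 = €21.
Because €291 ≥ €21, revenue can cover variable cost; the firm operates.
P = MC gives -198 - 48Q + 6Q^2 = 0, with roots -3 and 11. Take the larger (rising MC): Q* = 11.
Check: AVC at Q = 11 is €71 ≤ P, so revenue covers variable cost.
Profit = P·Q − TC = 291·11 − 966 = €2235.

Produce at Q = 11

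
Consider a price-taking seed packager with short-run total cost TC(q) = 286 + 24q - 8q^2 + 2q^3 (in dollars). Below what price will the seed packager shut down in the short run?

Short-run supply begins at min AVC. From VC = 24q - 8q^2 + 2q^3, AVC = 24 - 8q + 2q^2.
dAVC/dq = -8 + 4q = 0 gives q = 2. min AVC = 24 - 8·2 + 2·2^2 = 16.
The firm shuts down for any P below $16.

$16 per unit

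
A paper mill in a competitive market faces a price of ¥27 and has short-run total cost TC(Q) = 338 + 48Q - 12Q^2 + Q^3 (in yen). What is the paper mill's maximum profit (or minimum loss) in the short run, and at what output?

Profit = -¥240 at Q = 7

AVC = 48 - 12Q + Q^2 has its minimum ¥12 at Q = 6; price ¥27 clears that bar, so the firm operates.
With MC = 48 - 24Q + 3Q^2, P = MC on the upward-sloping part at Q* = 7.
TR = 27·7 = 189. TC = 338 + 91 = 429. Profit = 189 − 429 = -¥240.
That loss of ¥240 beats the ¥338 the firm would lose by shutting down; producing recovers ¥98 of fixed cost.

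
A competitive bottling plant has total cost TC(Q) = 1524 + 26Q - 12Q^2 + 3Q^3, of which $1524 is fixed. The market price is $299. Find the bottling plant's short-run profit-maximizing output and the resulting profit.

Profit = -$54 at Q = 7

AVC = 26 - 12Q + 3Q^2 has its minimum $14 at Q = 2; price $299 clears that bar, so the firm operates.
MC = 26 - 24Q + 9Q^2. Setting P = MC and taking the root on the rising branch gives Q* = 7.
TR = 299·7 = 2093. TC = 1524 + 623 = 2147. Profit = 2093 − 2147 = -$54.
By producing, the firm covers all variable cost plus $1470 of fixed cost; shutting down would lose the full $1524.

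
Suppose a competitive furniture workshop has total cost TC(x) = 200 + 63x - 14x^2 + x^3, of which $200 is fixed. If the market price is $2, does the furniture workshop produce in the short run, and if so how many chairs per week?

Shut down

Variable cost is VC = 63x - 14x^2 + x^3, so AVC = VC/x = 63 - 14x + x^2 and MC = dTC/dx = 63 - 28x + 3x^2.
AVC hits its minimum where MC = AVC, at x = 7, giving min AVC = 63 - 14·7 + 7^2 = $14.
P = $2 lies below min AVC = $14; no output level covers variable cost.
Shutting down limits the loss to fixed cost, $200.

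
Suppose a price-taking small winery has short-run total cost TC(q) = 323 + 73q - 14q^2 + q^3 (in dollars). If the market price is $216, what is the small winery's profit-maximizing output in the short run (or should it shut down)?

Produce at q = 13

Strip out fixed cost: VC = 73q - 14q^2 + q^3. Then AVC = 73 - 14q + q^2 and MC = 73 - 28q + 3q^2.
AVC is minimized where dAVC/dq = -14 + 2q = 0, at q = 7; min AVC = 73 - 14·7 + 7^2 = $24.
Because $216 ≥ $24, revenue can cover variable cost; the firm operates.
Set P = MC: 216 = 73 - 28q + 3q^2 → -143 - 28q + 3q^2 = 0. The roots are q = -11/3 and q = 13; the profit-maximizing output is on the rising part of MC, so q* = 13.
Check: AVC at q = 13 is $60 ≤ P, so revenue covers variable cost.
Profit = P·q − TC = 216·13 − 1103 = $1705.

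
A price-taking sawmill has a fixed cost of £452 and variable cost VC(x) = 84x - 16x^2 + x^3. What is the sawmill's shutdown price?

The shutdown price is the minimum of AVC. VC = 84x - 16x^2 + x^3, so AVC = 84 - 16x + x^2.
At the minimum of AVC, MC = AVC. MC = 84 - 32x + 3x^2; setting MC = AVC gives 2x^2 - 16x = 0, so x = 8. min AVC = 20.
So the shutdown price is £20.

£20 per unit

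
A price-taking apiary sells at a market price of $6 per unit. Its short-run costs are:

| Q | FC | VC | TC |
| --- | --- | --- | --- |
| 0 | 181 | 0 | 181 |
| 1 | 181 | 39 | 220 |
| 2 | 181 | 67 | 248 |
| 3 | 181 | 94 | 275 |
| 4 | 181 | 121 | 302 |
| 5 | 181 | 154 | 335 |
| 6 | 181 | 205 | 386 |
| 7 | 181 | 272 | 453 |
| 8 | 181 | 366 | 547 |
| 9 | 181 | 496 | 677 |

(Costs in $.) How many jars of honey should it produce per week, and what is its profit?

Q = 0 (shut down); profit = -$181

Profit at each row (π = 6Q − TC): Q=0: -181; Q=1: -214; Q=2: -236; Q=3: -257; Q=4: -278; Q=5: -305; Q=6: -350; Q=7: -411; Q=8: -499; Q=9: -623.
Profit is highest at Q = 0. Equivalently, the lowest AVC in the table is 121/4 ≈ $30.25 at Q = 4, and P = $6 falls below it — price never covers variable cost, so the firm shuts down and loses only its fixed cost.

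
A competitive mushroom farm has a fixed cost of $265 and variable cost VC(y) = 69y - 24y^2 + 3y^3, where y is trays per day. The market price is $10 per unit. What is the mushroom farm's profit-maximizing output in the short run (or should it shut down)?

Shut down

Variable cost is VC = 69y - 24y^2 + 3y^3, so AVC = VC/y = 69 - 24y + 3y^2 and MC = dTC/dy = 69 - 48y + 9y^2.
The AVC parabola has its vertex at y = 24/6 = 4, where AVC = 69 - 24·4 + 3·4^2 = $21.
With P < min AVC ($10 < $21), every unit sold adds to the loss.
Best response: produce nothing and absorb the $265 fixed cost.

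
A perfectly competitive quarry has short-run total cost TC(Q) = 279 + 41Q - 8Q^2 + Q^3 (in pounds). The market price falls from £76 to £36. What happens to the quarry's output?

MC = 41 - 16Q + 3Q^2; the shutdown threshold is min AVC = £25 (at Q = 4).
With P = £76 above the shutdown price, P = MC gives Q = 7.
At P = £36 ≥ min AVC, set P = MC: Q = 5. The firm stays open but cuts output.

Output falls from 7 to 5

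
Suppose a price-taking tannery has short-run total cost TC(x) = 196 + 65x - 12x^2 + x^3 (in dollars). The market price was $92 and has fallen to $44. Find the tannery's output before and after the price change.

MC = 65 - 24x + 3x^2; the shutdown threshold is min AVC = $29 (at x = 6).
At P = $92 ≥ min AVC, set P = MC on the rising branch: x = 9.
At P = $44 ≥ min AVC, set P = MC: x = 7. The firm stays open but cuts output.

Output falls from 9 to 7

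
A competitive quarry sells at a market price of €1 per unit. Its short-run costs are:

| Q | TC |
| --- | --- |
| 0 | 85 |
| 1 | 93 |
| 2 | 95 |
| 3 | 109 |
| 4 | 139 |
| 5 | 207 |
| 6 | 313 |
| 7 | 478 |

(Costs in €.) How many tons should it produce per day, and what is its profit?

Q = 0 (shut down); profit = -€85

Profit at each row (π = 1Q − TC): Q=0: -85; Q=1: -92; Q=2: -93; Q=3: -106; Q=4: -135; Q=5: -202; Q=6: -307; Q=7: -471.
Profit is highest at Q = 0. Equivalently, the lowest AVC in the table is 10/2 ≈ €5 at Q = 2, and P = €1 falls below it — price never covers variable cost, so the firm shuts down and loses only its fixed cost.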